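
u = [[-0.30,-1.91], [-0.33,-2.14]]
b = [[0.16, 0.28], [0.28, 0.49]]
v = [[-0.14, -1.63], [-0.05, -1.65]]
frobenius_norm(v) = 2.32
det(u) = 0.01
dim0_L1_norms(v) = [0.19, 3.28]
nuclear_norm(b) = 0.65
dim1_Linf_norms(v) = [1.63, 1.65]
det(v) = 0.15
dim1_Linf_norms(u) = [1.91, 2.14]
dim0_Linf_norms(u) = [0.33, 2.14]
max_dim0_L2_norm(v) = 2.32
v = b + u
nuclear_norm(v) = 2.39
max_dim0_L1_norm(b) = 0.77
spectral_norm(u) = 2.90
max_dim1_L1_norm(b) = 0.77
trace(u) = -2.44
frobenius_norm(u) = 2.90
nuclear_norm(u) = 2.91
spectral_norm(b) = 0.65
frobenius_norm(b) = 0.65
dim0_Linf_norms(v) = [0.14, 1.65]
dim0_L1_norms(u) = [0.63, 4.05]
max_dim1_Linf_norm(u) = 2.14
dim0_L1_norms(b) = [0.44, 0.77]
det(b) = -0.00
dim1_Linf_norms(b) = [0.28, 0.49]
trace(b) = 0.65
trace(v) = -1.79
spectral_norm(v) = 2.32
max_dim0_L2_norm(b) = 0.56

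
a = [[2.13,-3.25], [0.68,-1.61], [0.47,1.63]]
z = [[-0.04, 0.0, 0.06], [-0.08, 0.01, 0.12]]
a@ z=[[0.17, -0.03, -0.26], [0.1, -0.02, -0.15], [-0.15, 0.02, 0.22]]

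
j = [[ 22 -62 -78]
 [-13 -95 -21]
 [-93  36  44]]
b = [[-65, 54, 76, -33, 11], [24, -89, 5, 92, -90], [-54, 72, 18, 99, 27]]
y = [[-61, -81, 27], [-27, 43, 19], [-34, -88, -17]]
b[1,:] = [24, -89, 5, 92, -90]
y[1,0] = -27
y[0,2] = 27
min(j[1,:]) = -95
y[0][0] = -61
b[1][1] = -89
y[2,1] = -88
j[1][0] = -13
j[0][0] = 22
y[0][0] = -61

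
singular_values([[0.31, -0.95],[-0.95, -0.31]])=[1.0, 1.0]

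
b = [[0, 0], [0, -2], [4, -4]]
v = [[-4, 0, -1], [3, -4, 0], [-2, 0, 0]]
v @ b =[[-4, 4], [0, 8], [0, 0]]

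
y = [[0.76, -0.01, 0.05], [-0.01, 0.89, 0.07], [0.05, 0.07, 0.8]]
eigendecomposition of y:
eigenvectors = [[-0.72, -0.69, 0.10], [-0.29, 0.42, 0.86], [0.63, -0.59, 0.50]]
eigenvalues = [0.71, 0.81, 0.93]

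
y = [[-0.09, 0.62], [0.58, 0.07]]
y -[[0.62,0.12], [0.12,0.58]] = [[-0.71, 0.50], [0.46, -0.51]]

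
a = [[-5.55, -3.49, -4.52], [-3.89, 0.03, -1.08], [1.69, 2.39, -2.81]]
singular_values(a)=[8.71, 4.0, 2.1]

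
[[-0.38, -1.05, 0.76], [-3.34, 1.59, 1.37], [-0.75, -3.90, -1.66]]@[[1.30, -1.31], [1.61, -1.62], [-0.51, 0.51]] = [[-2.57,  2.59], [-2.48,  2.5], [-6.41,  6.45]]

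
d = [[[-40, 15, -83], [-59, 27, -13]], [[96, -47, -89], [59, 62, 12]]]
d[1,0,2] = -89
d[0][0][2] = -83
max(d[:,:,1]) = 62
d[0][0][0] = -40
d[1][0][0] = 96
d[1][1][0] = 59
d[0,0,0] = -40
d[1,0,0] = 96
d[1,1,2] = 12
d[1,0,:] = [96, -47, -89]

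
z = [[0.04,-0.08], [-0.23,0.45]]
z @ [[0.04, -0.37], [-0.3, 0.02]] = [[0.03, -0.02],[-0.14, 0.09]]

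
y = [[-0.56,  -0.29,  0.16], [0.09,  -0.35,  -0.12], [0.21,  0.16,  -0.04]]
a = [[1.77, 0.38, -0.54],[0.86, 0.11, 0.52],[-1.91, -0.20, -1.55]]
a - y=[[2.33, 0.67, -0.70], [0.77, 0.46, 0.64], [-2.12, -0.36, -1.51]]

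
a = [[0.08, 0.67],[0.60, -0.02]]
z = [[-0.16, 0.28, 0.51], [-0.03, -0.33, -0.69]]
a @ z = [[-0.03, -0.20, -0.42], [-0.10, 0.17, 0.32]]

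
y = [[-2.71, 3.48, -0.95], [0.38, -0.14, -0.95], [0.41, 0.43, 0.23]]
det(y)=-2.889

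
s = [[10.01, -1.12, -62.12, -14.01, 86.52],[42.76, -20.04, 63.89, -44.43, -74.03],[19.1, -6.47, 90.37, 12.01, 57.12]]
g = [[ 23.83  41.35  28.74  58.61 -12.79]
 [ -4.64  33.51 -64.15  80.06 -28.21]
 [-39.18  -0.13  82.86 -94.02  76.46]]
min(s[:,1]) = -20.04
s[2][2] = 90.37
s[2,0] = 19.1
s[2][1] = -6.47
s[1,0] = 42.76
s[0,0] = 10.01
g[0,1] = 41.35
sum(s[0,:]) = 19.28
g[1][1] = 33.51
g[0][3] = 58.61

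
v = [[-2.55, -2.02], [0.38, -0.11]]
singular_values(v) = [3.26, 0.32]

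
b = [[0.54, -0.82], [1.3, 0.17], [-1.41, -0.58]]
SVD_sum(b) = [[0.37, 0.07], [1.28, 0.25], [-1.47, -0.29]] + [[0.17, -0.89], [0.02, -0.08], [0.06, -0.29]]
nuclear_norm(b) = 2.98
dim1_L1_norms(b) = [1.36, 1.47, 1.99]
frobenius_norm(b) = 2.24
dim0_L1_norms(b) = [3.25, 1.57]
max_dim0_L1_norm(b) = 3.25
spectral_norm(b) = 2.02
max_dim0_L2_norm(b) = 1.99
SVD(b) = [[-0.18, 0.95], [-0.65, 0.09], [0.74, 0.31]] @ diag([2.0214402721711258, 0.9597808218779564]) @ [[-0.98, -0.19], [0.19, -0.98]]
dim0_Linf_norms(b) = [1.41, 0.82]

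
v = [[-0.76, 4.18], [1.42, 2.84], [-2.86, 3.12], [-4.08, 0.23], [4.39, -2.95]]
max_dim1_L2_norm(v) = 5.29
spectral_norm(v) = 8.21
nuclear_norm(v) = 13.04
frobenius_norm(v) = 9.52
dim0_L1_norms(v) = [13.51, 13.32]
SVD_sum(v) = [[-2.49, 2.34], [-0.66, 0.63], [-3.07, 2.89], [-2.28, 2.14], [3.8, -3.58]] + [[1.73, 1.84], [2.08, 2.21], [0.21, 0.23], [-1.80, -1.91], [0.59, 0.63]]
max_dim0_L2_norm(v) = 6.83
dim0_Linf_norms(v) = [4.39, 4.18]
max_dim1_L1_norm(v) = 7.34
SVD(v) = [[-0.42, -0.52], [-0.11, -0.63], [-0.51, -0.06], [-0.38, 0.54], [0.64, -0.18]] @ diag([8.207096068221901, 4.833577777069135]) @ [[0.73, -0.69], [-0.69, -0.73]]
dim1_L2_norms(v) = [4.25, 3.18, 4.23, 4.09, 5.29]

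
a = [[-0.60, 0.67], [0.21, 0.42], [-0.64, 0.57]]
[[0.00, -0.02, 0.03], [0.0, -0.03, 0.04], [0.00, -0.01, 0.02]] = a @ [[-0.00, -0.03, 0.04], [-0.0, -0.06, 0.08]]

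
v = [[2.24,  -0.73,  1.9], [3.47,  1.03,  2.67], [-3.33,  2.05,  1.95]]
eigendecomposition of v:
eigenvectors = [[-0.33-0.40j,-0.33+0.40j,(0.25+0j)], [-0.69+0.00j,(-0.69-0j),0.83+0.00j], [0.49-0.11j,(0.49+0.11j),(0.51+0j)]]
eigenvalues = [(0.77+2.42j), (0.77-2.42j), (3.69+0j)]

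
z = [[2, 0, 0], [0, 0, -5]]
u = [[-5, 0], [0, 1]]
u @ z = [[-10, 0, 0], [0, 0, -5]]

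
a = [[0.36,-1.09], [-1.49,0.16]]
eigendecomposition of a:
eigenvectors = [[0.68,0.62], [-0.73,0.78]]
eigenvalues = [1.54, -1.02]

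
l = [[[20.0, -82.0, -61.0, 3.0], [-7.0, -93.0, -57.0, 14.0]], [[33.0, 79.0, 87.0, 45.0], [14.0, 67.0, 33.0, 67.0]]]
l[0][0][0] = 20.0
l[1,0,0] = 33.0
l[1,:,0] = [33.0, 14.0]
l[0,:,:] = [[20.0, -82.0, -61.0, 3.0], [-7.0, -93.0, -57.0, 14.0]]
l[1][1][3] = 67.0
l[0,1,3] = 14.0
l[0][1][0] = -7.0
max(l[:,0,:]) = 87.0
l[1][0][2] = 87.0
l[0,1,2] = -57.0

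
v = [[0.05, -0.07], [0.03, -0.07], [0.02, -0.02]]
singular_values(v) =[0.12, 0.01]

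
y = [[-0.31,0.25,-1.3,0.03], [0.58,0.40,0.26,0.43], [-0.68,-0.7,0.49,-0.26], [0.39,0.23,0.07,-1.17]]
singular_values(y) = [1.5, 1.27, 1.26, 0.03]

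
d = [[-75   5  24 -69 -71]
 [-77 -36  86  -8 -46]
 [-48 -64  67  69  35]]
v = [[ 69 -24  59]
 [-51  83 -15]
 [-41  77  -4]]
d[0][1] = 5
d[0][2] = 24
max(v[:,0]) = 69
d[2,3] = 69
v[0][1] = -24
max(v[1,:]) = 83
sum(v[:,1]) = 136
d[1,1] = -36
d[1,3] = -8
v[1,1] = 83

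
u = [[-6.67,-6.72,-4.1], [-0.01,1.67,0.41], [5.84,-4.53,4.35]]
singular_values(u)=[11.03, 7.82, 0.43]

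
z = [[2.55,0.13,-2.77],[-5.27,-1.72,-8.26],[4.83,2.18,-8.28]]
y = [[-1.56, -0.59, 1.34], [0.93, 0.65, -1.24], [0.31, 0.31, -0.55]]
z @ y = [[-4.72, -2.28, 4.78], [4.06, -0.57, -0.39], [-8.07, -4.00, 8.32]]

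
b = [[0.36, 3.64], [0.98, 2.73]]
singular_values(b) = [4.63, 0.56]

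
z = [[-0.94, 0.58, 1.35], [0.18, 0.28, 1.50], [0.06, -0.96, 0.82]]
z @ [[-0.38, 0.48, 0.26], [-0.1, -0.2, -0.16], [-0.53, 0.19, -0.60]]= [[-0.42, -0.31, -1.15], [-0.89, 0.32, -0.9], [-0.36, 0.38, -0.32]]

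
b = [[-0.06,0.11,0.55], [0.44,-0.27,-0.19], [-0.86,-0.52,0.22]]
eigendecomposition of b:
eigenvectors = [[(-0.19+0.53j),(-0.19-0.53j),-0.41+0.00j],[(0.28+0.1j),0.28-0.10j,(0.9+0j)],[-0.77+0.00j,-0.77-0.00j,(0.15+0j)]]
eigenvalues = [(0.2+0.66j), (0.2-0.66j), (-0.5+0j)]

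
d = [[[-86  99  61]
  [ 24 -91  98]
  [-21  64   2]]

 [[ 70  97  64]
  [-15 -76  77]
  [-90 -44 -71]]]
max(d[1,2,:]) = -44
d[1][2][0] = -90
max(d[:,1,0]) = 24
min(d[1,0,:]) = 64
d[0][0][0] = -86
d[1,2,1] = -44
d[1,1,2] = 77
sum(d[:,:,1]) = 49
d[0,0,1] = 99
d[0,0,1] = 99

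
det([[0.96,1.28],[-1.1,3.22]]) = 4.499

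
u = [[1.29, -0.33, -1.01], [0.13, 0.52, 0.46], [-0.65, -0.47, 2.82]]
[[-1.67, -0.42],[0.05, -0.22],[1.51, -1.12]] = u@[[-1.03, -0.68],[0.08, 0.21],[0.31, -0.52]]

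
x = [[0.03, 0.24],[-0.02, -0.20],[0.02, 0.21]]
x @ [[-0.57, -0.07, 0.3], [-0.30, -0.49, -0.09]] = [[-0.09, -0.12, -0.01], [0.07, 0.1, 0.01], [-0.07, -0.1, -0.01]]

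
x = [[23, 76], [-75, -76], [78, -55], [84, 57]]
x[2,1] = -55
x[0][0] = 23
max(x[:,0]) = 84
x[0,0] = 23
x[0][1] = 76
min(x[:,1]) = -76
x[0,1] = 76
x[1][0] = -75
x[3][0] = 84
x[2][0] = 78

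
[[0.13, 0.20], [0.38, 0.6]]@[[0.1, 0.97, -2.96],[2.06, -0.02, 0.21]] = [[0.43, 0.12, -0.34], [1.27, 0.36, -1.0]]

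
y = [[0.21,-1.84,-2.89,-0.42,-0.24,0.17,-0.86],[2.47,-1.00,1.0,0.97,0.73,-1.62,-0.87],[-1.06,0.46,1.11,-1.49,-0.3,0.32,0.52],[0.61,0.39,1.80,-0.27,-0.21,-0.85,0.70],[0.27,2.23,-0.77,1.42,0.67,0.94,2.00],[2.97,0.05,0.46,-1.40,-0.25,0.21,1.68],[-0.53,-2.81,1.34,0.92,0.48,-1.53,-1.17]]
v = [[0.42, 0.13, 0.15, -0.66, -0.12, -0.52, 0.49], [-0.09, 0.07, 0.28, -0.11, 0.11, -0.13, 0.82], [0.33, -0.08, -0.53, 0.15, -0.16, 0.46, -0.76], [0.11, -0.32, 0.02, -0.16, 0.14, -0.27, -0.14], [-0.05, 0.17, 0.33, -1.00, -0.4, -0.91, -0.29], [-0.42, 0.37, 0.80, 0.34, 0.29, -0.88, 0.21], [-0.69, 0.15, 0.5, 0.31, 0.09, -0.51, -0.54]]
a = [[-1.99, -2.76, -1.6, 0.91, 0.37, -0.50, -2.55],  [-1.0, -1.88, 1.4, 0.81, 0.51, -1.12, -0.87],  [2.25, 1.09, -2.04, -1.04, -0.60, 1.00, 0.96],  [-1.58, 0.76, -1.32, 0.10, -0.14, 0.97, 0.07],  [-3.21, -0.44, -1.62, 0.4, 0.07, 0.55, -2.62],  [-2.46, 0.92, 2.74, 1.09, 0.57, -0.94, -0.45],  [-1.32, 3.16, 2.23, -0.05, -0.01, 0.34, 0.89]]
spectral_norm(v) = 2.10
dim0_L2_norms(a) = [5.53, 4.89, 5.05, 1.98, 1.05, 2.18, 4.01]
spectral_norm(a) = 7.13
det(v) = 0.00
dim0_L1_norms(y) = [8.12, 8.78, 9.37, 6.89, 2.88, 5.64, 7.8]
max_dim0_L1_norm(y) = 9.37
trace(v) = -2.02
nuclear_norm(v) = 5.88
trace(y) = -0.24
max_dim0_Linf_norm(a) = 3.21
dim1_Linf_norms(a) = [2.76, 1.88, 2.25, 1.58, 3.21, 2.74, 3.16]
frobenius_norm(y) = 8.82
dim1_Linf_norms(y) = [2.89, 2.47, 1.49, 1.8, 2.23, 2.97, 2.81]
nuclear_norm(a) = 18.67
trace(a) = -5.79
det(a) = -0.00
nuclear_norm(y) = 19.19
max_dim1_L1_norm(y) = 8.78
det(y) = -68.40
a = v @ y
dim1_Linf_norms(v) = [0.66, 0.82, 0.76, 0.32, 1.0, 0.88, 0.69]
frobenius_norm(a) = 10.29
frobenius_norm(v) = 3.01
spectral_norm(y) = 5.44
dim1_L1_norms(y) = [6.63, 8.66, 5.26, 4.83, 8.3, 7.02, 8.78]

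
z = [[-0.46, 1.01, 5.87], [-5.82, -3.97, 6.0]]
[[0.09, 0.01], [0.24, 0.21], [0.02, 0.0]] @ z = [[-0.10, 0.05, 0.59], [-1.33, -0.59, 2.67], [-0.01, 0.02, 0.12]]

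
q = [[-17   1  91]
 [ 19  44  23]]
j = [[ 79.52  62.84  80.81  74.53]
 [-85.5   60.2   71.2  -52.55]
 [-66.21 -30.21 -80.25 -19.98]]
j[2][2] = -80.25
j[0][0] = 79.52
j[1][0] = -85.5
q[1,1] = 44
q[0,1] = 1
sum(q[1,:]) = 86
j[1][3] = -52.55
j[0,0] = 79.52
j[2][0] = -66.21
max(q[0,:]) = 91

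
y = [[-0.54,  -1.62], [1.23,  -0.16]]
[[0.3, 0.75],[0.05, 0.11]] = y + [[0.84, 2.37], [-1.18, 0.27]]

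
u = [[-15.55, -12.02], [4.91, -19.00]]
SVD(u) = [[0.71, 0.71], [0.71, -0.71]] @ diag([23.188922673799443, 15.286100393120218]) @ [[-0.33, -0.95], [-0.95, 0.33]]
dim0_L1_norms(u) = [20.46, 31.02]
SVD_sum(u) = [[-5.35, -15.53], [-5.33, -15.47]] + [[-10.2, 3.51], [10.24, -3.53]]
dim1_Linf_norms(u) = [15.55, 19.0]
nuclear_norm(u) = 38.48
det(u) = 354.47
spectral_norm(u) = 23.19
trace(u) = -34.55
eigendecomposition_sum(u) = [[(-7.78+5.73j), (-6.01-13.87j)], [(2.46+5.67j), (-9.5+1.75j)]] + [[(-7.78-5.73j), -6.01+13.87j], [2.46-5.67j, -9.50-1.75j]]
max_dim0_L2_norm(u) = 22.48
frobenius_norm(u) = 27.77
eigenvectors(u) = [[(0.84+0j), 0.84-0.00j], [0.12-0.52j, (0.12+0.52j)]]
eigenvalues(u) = [(-17.27+7.49j), (-17.27-7.49j)]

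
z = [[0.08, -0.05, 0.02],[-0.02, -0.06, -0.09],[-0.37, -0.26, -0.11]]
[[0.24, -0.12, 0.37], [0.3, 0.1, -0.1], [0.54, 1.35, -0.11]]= z@[[1.28,-2.64,1.80], [-3.29,-1.65,-3.42], [-1.44,0.54,2.99]]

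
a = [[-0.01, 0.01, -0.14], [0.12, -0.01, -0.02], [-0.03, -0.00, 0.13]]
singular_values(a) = [0.19, 0.12, 0.0]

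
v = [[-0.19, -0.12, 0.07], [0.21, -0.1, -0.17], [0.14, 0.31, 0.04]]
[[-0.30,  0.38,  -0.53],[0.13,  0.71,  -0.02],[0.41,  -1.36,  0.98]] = v@[[0.45,0.12,2.55], [1.25,-4.23,1.71], [-0.93,-1.56,2.27]]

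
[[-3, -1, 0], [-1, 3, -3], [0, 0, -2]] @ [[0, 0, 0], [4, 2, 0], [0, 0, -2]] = [[-4, -2, 0], [12, 6, 6], [0, 0, 4]]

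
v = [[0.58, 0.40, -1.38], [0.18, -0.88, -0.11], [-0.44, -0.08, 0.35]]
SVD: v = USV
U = [[-0.95, -0.01, 0.31], [0.04, -0.99, 0.1], [0.31, 0.11, 0.94]]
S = [1.63, 0.91, 0.25]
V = [[-0.42,-0.27,0.87], [-0.25,0.95,0.17], [-0.87,-0.15,-0.47]]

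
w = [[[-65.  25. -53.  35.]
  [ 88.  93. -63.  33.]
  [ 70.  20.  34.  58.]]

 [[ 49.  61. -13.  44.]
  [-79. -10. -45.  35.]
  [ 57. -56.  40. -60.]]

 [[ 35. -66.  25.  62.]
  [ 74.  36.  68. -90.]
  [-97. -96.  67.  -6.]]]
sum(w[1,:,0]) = 27.0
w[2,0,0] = 35.0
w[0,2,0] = 70.0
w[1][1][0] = -79.0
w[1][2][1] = -56.0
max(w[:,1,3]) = 35.0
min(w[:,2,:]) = -97.0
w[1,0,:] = [49.0, 61.0, -13.0, 44.0]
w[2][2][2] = 67.0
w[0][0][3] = 35.0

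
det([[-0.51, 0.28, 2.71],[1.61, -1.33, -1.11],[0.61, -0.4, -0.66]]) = 0.340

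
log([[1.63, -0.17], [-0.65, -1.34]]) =[[(0.51+0.04j), -0.01+0.18j], [(-0.04+0.67j), 0.32+3.10j]]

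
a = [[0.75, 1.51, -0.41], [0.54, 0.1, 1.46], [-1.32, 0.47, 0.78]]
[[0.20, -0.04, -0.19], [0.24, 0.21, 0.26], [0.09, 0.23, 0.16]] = a @ [[0.06, -0.06, -0.03], [0.14, 0.05, -0.06], [0.13, 0.16, 0.19]]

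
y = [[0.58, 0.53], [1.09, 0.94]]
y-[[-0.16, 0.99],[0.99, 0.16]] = [[0.74, -0.46], [0.1, 0.78]]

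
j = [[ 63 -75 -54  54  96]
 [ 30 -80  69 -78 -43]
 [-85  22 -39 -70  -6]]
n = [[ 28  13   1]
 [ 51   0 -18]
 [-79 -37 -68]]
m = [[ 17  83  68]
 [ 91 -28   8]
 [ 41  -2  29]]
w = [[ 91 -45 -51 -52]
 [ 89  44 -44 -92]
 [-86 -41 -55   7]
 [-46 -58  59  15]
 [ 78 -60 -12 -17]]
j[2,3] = -70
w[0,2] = -51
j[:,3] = [54, -78, -70]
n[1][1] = 0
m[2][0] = 41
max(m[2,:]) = 41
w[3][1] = -58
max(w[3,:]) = 59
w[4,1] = -60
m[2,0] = 41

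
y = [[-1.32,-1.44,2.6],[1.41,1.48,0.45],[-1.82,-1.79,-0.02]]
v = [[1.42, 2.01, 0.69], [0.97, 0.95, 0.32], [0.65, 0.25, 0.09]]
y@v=[[-1.58, -3.37, -1.14], [3.73, 4.35, 1.49], [-4.33, -5.36, -1.83]]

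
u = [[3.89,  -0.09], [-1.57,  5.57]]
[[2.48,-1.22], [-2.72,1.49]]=u@[[0.63, -0.31], [-0.31, 0.18]]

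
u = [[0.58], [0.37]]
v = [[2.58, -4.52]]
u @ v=[[1.5, -2.62], [0.95, -1.67]]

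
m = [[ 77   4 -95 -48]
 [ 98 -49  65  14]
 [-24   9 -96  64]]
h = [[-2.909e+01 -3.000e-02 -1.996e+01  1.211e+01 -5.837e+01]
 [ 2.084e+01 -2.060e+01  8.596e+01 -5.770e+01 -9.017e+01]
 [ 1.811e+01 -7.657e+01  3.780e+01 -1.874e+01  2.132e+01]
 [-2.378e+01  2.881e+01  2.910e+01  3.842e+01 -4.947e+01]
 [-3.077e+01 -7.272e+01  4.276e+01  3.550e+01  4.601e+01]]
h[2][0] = 18.11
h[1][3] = -57.7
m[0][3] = -48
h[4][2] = 42.76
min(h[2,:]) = -76.57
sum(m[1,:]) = 128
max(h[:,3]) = 38.42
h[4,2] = 42.76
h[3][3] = 38.42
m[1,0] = 98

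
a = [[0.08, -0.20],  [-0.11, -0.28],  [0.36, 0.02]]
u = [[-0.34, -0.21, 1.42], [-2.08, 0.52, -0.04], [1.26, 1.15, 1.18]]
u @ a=[[0.51, 0.16], [-0.24, 0.27], [0.4, -0.55]]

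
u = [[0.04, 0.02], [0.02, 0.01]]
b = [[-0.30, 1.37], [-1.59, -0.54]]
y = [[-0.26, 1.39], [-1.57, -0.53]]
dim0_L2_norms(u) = [0.04, 0.02]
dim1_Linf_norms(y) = [1.39, 1.57]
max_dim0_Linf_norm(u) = 0.04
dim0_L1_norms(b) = [1.89, 1.91]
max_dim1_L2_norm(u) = 0.04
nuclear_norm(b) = 3.08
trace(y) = -0.79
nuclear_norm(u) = 0.05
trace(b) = -0.84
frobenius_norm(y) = 2.18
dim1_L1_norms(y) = [1.65, 2.1]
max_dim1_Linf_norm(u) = 0.04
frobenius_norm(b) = 2.19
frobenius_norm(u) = 0.05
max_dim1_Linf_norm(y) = 1.57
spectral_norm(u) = 0.05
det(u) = 0.00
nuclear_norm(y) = 3.06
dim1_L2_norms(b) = [1.4, 1.68]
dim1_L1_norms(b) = [1.67, 2.13]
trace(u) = 0.05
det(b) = 2.34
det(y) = 2.32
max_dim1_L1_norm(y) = 2.1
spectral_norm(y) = 1.69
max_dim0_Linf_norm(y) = 1.57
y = b + u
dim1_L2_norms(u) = [0.04, 0.02]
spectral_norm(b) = 1.70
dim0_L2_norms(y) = [1.59, 1.49]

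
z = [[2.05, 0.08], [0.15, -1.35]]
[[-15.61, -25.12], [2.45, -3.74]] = z @ [[-7.51, -12.31], [-2.65, 1.40]]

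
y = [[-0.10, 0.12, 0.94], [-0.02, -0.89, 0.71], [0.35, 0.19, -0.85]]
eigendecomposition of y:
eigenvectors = [[0.93, -0.31, -0.43], [0.19, -0.80, 0.89], [0.33, 0.52, 0.18]]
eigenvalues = [0.25, -1.36, -0.74]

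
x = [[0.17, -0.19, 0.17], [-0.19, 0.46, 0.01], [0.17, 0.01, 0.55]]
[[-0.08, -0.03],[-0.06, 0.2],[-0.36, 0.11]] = x@[[0.11, 0.47], [-0.08, 0.63], [-0.68, 0.04]]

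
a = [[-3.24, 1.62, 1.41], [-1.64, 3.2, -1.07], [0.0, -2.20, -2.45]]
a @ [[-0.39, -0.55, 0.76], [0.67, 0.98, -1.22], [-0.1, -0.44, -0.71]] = [[2.21,2.75,-5.44], [2.89,4.51,-4.39], [-1.23,-1.08,4.42]]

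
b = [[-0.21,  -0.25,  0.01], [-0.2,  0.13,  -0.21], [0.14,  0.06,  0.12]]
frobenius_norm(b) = 0.50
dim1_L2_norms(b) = [0.33, 0.32, 0.19]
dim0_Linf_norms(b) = [0.21, 0.25, 0.21]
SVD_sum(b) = [[-0.2,-0.07,-0.11], [-0.19,-0.07,-0.10], [0.16,0.06,0.09]] + [[0.00, -0.18, 0.11], [-0.00, 0.19, -0.12], [0.0, -0.01, 0.01]] + [[-0.01, 0.01, 0.01],[-0.01, 0.01, 0.01],[-0.02, 0.02, 0.03]]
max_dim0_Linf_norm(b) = 0.25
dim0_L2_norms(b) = [0.32, 0.29, 0.24]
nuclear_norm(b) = 0.74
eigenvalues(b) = [-0.29, 0.26, 0.07]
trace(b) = 0.04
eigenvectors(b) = [[-0.90, -0.47, -0.50], [-0.26, 0.88, 0.58], [0.35, -0.09, 0.65]]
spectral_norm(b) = 0.38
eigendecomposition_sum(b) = [[-0.27, -0.15, -0.07], [-0.08, -0.04, -0.02], [0.1, 0.06, 0.03]] + [[0.08, -0.08, 0.13],[-0.14, 0.16, -0.25],[0.02, -0.02, 0.03]] + [[-0.02, -0.01, -0.05], [0.02, 0.02, 0.06], [0.02, 0.02, 0.07]]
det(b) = -0.00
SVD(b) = [[-0.64,-0.70,-0.33], [-0.59,0.72,-0.37], [0.50,-0.04,-0.87]] @ diag([0.3836053195557028, 0.310601969312852, 0.04090691222208426]) @ [[0.84, 0.29, 0.46], [-0.01, 0.85, -0.52], [0.55, -0.43, -0.72]]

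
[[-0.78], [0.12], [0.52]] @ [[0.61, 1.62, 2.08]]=[[-0.48,-1.26,-1.62],  [0.07,0.19,0.25],  [0.32,0.84,1.08]]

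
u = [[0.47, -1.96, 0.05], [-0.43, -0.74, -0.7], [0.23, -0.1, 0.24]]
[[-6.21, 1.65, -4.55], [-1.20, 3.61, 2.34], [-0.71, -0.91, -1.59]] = u @ [[-2.47, -1.24, -3.15],[2.59, -1.22, 1.49],[0.50, -3.11, -2.99]]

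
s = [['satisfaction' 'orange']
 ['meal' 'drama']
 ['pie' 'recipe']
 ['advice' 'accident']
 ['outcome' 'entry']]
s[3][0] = 'advice'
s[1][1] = 'drama'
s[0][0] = 'satisfaction'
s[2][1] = 'recipe'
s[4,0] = 'outcome'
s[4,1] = 'entry'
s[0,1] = 'orange'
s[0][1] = 'orange'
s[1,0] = 'meal'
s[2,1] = 'recipe'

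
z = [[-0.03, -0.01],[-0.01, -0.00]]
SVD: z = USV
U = [[-0.96, -0.29], [-0.29, 0.96]]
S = [0.03, 0.0]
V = [[0.96, 0.29], [-0.29, 0.96]]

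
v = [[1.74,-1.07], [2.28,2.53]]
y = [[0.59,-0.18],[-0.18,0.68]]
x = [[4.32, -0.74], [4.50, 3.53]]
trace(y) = 1.27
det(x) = 18.58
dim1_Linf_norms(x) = [4.32, 4.5]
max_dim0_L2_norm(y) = 0.7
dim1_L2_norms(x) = [4.38, 5.72]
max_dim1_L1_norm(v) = 4.81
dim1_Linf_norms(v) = [1.74, 2.53]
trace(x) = 7.85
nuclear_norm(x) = 9.44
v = y @ x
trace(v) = 4.27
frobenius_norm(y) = 0.94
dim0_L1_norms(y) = [0.77, 0.86]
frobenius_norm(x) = 7.21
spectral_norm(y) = 0.82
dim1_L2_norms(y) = [0.62, 0.7]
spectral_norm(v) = 3.44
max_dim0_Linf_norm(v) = 2.53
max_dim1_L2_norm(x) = 5.72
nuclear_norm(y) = 1.27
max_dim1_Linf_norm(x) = 4.5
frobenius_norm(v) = 3.97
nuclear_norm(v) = 5.43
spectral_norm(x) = 6.64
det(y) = 0.37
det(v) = 6.84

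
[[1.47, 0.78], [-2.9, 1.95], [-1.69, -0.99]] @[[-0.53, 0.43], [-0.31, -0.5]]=[[-1.02, 0.24],[0.93, -2.22],[1.20, -0.23]]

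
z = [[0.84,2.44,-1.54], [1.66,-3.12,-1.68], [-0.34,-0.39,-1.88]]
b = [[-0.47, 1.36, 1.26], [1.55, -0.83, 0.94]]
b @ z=[[1.43, -5.88, -3.93], [-0.40, 6.0, -2.76]]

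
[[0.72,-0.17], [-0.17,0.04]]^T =[[0.72, -0.17], [-0.17, 0.04]]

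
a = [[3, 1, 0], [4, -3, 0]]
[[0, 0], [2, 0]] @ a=[[0, 0, 0], [6, 2, 0]]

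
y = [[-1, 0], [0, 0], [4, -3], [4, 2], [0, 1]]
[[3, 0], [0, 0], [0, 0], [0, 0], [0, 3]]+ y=[[2, 0], [0, 0], [4, -3], [4, 2], [0, 4]]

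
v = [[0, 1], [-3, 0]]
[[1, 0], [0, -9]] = v @ [[0, 3], [1, 0]]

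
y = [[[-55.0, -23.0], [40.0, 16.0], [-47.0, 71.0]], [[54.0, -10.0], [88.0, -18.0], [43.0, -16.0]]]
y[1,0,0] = 54.0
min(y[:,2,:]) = -47.0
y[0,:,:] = [[-55.0, -23.0], [40.0, 16.0], [-47.0, 71.0]]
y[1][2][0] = 43.0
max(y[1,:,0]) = 88.0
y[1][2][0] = 43.0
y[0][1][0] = 40.0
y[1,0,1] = -10.0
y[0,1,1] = 16.0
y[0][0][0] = -55.0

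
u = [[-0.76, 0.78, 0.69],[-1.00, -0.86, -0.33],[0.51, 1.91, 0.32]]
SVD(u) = [[0.28, 0.86, -0.43], [-0.48, 0.51, 0.71], [0.83, 0.01, 0.56]] @ diag([2.4050112218086173, 1.2605509666229857, 0.38487957015211877]) @ [[0.29, 0.92, 0.26],[-0.92, 0.19, 0.34],[-0.26, 0.33, -0.9]]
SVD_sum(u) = [[0.20, 0.63, 0.17], [-0.34, -1.08, -0.3], [0.57, 1.84, 0.51]] + [[-1.00, 0.21, 0.37], [-0.59, 0.12, 0.22], [-0.01, 0.0, 0.0]] + [[0.04, -0.05, 0.15], [-0.07, 0.09, -0.25], [-0.06, 0.07, -0.20]]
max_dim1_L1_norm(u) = 2.74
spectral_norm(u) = 2.41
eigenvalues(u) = [(-1.15+0j), (-0.08+1.01j), (-0.08-1.01j)]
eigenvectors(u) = [[-0.40+0.00j, (-0.38+0.07j), (-0.38-0.07j)], [-0.49+0.00j, (0.26-0.43j), 0.26+0.43j], [0.78+0.00j, (-0.77+0j), (-0.77-0j)]]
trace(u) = -1.30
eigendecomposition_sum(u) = [[(-0.56+0j), (-0.09+0j), (0.24-0j)], [-0.69+0.00j, -0.11+0.00j, (0.3-0j)], [1.09-0.00j, (0.18-0j), (-0.47+0j)]] + [[(-0.1+0.25j), (0.44-0.01j), 0.22+0.12j], [(-0.15-0.32j), -0.37+0.43j, (-0.31+0.11j)], [-0.29+0.46j, 0.86+0.15j, 0.40+0.33j]] + [[-0.10-0.25j,  (0.44+0.01j),  (0.22-0.12j)], [(-0.15+0.32j),  -0.37-0.43j,  (-0.31-0.11j)], [(-0.29-0.46j),  0.86-0.15j,  0.40-0.33j]]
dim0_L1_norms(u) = [2.27, 3.55, 1.34]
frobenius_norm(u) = 2.74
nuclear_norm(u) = 4.05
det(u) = -1.17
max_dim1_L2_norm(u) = 2.0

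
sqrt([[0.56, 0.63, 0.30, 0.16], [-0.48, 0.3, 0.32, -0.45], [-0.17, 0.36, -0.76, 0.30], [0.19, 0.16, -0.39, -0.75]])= [[0.85, 0.35, 0.33, 0.04], [-0.28, 0.72, 0.03, -0.44], [-0.19, 0.21, 0.16, 0.82], [0.09, 0.30, -0.88, 0.32]]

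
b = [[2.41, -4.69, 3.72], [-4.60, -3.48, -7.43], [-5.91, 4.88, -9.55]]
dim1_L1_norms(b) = [10.82, 15.51, 20.34]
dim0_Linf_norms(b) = [5.91, 4.88, 9.55]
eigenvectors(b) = [[-0.85+0.00j, (0.25+0.37j), 0.25-0.37j], [(0.01+0j), (0.71+0j), 0.71-0.00j], [(0.52+0j), 0.03-0.55j, 0.03+0.55j]]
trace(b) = -10.62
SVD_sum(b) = [[2.79, -1.36, 4.49], [-3.89, 1.89, -6.25], [-6.19, 3.01, -9.94]] + [[-0.43, -3.33, -0.74], [-0.7, -5.37, -1.19], [0.24, 1.87, 0.42]] + [[0.05, 0.0, -0.03], [-0.02, -0.00, 0.01], [0.03, 0.0, -0.02]]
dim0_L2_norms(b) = [7.87, 7.61, 12.66]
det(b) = 7.55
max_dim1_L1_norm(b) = 20.34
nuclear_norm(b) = 22.17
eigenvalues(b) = [(0.19+0j), (-5.4+3.36j), (-5.4-3.36j)]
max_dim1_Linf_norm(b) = 9.55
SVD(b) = [[-0.36, -0.51, 0.79], [0.50, -0.81, -0.30], [0.79, 0.28, 0.54]] @ diag([15.288687868995439, 6.805413919795193, 0.07255773349164434]) @ [[-0.51, 0.25, -0.82], [0.13, 0.97, 0.22], [0.85, 0.01, -0.53]]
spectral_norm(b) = 15.29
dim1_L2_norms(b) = [6.45, 9.41, 12.25]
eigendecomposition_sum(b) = [[(0.32+0j), (-0.12+0j), 0.21+0.00j], [-0.00+0.00j, 0.00+0.00j, -0.00+0.00j], [-0.19+0.00j, 0.07+0.00j, (-0.13+0j)]] + [[1.05-2.48j, (-2.28+0.22j), 1.75-4.04j], [(-2.3-3.57j), -1.74+3.18j, -3.71-5.88j], [(-2.86+1.65j), (2.4+1.47j), (-4.71+2.66j)]] + [[(1.05+2.48j), -2.28-0.22j, 1.75+4.04j], [(-2.3+3.57j), (-1.74-3.18j), -3.71+5.88j], [-2.86-1.65j, 2.40-1.47j, -4.71-2.66j]]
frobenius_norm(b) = 16.74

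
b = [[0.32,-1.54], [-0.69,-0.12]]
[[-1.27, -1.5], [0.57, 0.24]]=b @[[-0.93, -0.50], [0.63, 0.87]]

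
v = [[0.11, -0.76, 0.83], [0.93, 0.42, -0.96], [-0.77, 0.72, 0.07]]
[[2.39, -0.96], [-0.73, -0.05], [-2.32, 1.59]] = v @ [[0.93, -0.30], [-2.29, 1.83], [0.66, 0.56]]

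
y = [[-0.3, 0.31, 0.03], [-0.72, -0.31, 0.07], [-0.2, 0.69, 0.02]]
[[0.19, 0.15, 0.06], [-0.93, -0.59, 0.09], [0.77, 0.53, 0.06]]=y@[[0.83, 0.54, -0.22], [1.32, 0.90, 0.04], [1.08, 1.07, -0.75]]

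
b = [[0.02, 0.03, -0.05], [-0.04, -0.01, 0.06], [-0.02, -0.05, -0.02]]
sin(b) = [[0.02, 0.03, -0.05], [-0.04, -0.01, 0.06], [-0.02, -0.05, -0.02]]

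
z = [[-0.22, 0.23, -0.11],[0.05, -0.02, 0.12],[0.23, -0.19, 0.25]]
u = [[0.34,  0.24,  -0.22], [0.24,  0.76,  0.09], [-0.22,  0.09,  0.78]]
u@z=[[-0.11, 0.12, -0.06],  [0.01, 0.02, 0.09],  [0.23, -0.2, 0.23]]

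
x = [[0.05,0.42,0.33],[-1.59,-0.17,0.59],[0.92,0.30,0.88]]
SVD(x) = [[-0.06, -0.37, -0.93], [0.86, -0.49, 0.14], [-0.5, -0.79, 0.35]] @ diag([1.8653661766425278, 1.1486263917586725, 0.3236764421354931]) @ [[-0.98, -0.17, 0.03], [0.02, -0.27, -0.96], [0.17, -0.95, 0.27]]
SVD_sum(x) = [[0.11,0.02,-0.0], [-1.59,-0.28,0.04], [0.92,0.16,-0.02]] + [[-0.01, 0.12, 0.41], [-0.01, 0.15, 0.54], [-0.02, 0.25, 0.87]] + [[-0.05, 0.28, -0.08], [0.01, -0.04, 0.01], [0.02, -0.11, 0.03]]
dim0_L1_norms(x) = [2.56, 0.89, 1.8]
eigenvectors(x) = [[0.07+0.36j, (0.07-0.36j), 0.30+0.00j],[(-0.88+0j), (-0.88-0j), 0.06+0.00j],[0.26-0.13j, (0.26+0.13j), 0.95+0.00j]]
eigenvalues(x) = [(-0.21+0.73j), (-0.21-0.73j), (1.19+0j)]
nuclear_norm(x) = 3.34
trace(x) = 0.76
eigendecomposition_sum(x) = [[-0.03+0.35j, (0.16+0.01j), -0.00-0.11j], [-0.81-0.24j, (-0.1+0.36j), 0.26+0.05j], [0.28-0.04j, -0.02-0.12j, (-0.09+0.02j)]] + [[(-0.03-0.35j),0.16-0.01j,(-0+0.11j)], [-0.81+0.24j,-0.10-0.36j,(0.26-0.05j)], [(0.28+0.04j),(-0.02+0.12j),-0.09-0.02j]] + [[0.12-0.00j, 0.11+0.00j, (0.33+0j)], [0.02-0.00j, (0.02+0j), (0.07+0j)], [0.37-0.00j, (0.35+0j), (1.05+0j)]]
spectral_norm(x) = 1.87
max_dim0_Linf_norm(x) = 1.59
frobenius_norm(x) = 2.21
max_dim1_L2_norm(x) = 1.7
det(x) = 0.69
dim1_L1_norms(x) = [0.8, 2.35, 2.1]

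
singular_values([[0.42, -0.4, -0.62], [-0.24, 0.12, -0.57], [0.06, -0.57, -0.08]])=[0.97, 0.64, 0.32]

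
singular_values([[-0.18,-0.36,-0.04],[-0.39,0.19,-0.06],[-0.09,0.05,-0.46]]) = [0.53, 0.4, 0.36]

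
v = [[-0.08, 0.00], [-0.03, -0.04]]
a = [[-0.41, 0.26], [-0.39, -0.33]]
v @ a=[[0.03, -0.02], [0.03, 0.01]]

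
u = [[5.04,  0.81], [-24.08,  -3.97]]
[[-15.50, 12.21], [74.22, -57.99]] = u@ [[-2.83, 2.99],[-1.53, -3.53]]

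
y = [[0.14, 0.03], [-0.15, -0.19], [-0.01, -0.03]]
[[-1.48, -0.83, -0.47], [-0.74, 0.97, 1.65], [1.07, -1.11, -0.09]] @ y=[[-0.08, 0.13], [-0.27, -0.26], [0.32, 0.25]]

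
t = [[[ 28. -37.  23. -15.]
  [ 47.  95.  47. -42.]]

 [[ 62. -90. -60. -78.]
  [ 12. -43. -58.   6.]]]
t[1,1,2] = -58.0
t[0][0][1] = -37.0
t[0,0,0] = 28.0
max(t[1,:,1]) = -43.0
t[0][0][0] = 28.0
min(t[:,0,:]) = -90.0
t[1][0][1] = -90.0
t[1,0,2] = -60.0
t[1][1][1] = -43.0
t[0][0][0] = 28.0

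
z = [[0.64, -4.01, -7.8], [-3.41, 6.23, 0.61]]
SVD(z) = [[-0.83,0.56], [0.56,0.83]] @ diag([9.931660306825226, 5.431843476190406]) @ [[-0.24, 0.68, 0.69], [-0.46, 0.54, -0.7]]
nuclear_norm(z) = 15.36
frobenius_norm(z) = 11.32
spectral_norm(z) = 9.93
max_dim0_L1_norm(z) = 10.24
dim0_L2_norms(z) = [3.47, 7.41, 7.82]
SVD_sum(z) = [[2.02,-5.65,-5.68], [-1.35,3.77,3.79]] + [[-1.38, 1.64, -2.12],[-2.06, 2.46, -3.18]]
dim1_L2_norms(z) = [8.79, 7.13]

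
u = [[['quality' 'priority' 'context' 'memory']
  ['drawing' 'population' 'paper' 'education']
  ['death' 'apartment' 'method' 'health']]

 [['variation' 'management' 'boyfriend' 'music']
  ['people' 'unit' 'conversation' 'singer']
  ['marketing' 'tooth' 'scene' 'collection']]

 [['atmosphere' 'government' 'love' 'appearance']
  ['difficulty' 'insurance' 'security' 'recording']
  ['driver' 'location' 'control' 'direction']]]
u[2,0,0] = 'atmosphere'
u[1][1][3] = 'singer'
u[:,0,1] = ['priority', 'management', 'government']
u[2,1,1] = 'insurance'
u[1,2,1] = 'tooth'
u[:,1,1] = ['population', 'unit', 'insurance']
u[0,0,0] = 'quality'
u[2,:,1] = ['government', 'insurance', 'location']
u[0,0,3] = 'memory'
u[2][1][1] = 'insurance'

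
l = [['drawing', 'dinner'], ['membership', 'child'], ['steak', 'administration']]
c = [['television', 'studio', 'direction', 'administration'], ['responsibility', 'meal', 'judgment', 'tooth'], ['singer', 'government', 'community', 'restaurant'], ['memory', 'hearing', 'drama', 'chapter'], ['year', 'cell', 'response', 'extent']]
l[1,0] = 'membership'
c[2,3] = 'restaurant'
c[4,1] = 'cell'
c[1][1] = 'meal'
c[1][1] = 'meal'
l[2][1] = 'administration'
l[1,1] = 'child'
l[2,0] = 'steak'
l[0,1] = 'dinner'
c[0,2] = 'direction'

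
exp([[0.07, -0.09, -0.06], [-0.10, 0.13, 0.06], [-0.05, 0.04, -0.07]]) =[[1.08, -0.1, -0.06], [-0.11, 1.15, 0.07], [-0.05, 0.04, 0.94]]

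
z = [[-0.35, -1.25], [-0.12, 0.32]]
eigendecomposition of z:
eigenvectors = [[-0.99, 0.83],[-0.14, -0.56]]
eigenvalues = [-0.53, 0.5]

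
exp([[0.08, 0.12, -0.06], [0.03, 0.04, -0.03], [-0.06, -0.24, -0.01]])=[[1.09, 0.14, -0.06], [0.03, 1.05, -0.03], [-0.07, -0.25, 1.0]]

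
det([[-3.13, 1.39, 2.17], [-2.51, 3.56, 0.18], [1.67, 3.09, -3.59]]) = -0.095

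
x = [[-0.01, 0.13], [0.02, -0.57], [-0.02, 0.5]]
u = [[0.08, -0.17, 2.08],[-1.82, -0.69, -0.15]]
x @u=[[-0.24, -0.09, -0.04], [1.04, 0.39, 0.13], [-0.91, -0.34, -0.12]]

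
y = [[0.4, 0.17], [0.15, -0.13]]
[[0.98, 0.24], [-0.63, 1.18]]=y @ [[0.27, 2.98], [5.12, -5.62]]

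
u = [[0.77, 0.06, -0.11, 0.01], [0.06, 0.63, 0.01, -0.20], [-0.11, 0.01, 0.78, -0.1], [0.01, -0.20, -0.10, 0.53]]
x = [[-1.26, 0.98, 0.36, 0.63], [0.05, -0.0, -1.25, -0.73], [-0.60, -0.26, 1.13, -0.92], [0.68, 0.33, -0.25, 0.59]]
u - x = [[2.03, -0.92, -0.47, -0.62], [0.01, 0.63, 1.26, 0.53], [0.49, 0.27, -0.35, 0.82], [-0.67, -0.53, 0.15, -0.06]]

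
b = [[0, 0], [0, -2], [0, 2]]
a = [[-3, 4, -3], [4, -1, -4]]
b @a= [[0, 0, 0], [-8, 2, 8], [8, -2, -8]]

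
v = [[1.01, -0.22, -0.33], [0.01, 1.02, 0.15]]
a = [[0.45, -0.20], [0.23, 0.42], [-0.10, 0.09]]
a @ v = [[0.45,-0.3,-0.18], [0.24,0.38,-0.01], [-0.1,0.11,0.05]]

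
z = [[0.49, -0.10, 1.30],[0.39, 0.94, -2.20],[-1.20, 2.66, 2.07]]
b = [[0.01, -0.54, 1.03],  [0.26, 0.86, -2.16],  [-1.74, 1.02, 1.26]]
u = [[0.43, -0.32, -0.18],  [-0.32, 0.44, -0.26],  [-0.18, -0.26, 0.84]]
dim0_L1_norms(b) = [2.01, 2.42, 4.45]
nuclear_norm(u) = 1.71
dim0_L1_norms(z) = [2.08, 3.7, 5.57]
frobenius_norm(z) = 4.54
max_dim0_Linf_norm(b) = 2.16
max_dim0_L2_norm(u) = 0.9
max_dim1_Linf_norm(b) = 2.16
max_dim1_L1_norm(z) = 5.93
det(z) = 6.45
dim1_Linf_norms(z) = [1.3, 2.2, 2.66]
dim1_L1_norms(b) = [1.58, 3.28, 4.02]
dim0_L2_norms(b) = [1.76, 1.44, 2.7]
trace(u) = 1.71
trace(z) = 3.50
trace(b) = 2.13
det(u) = -0.00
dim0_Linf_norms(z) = [1.2, 2.66, 2.2]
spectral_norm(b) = 2.95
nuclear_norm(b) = 4.90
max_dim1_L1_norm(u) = 1.28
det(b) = -0.01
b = z @ u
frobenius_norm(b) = 3.53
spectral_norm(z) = 3.77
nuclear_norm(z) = 6.91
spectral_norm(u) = 0.97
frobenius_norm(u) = 1.22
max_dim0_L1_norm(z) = 5.57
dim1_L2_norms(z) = [1.39, 2.42, 3.58]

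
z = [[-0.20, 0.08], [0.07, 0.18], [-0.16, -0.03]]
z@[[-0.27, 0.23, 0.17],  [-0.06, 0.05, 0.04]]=[[0.05, -0.04, -0.03], [-0.03, 0.03, 0.02], [0.05, -0.04, -0.03]]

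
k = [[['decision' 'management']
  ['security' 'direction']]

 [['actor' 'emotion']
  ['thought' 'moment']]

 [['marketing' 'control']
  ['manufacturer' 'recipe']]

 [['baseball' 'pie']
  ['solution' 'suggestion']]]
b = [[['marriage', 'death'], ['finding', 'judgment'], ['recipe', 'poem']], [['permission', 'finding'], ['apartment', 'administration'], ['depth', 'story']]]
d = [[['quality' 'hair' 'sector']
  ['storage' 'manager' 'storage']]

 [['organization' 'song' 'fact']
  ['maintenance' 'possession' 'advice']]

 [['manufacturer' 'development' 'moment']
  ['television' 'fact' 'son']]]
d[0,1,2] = 'storage'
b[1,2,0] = 'depth'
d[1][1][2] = 'advice'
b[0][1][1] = 'judgment'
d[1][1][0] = 'maintenance'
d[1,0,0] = 'organization'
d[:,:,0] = [['quality', 'storage'], ['organization', 'maintenance'], ['manufacturer', 'television']]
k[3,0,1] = 'pie'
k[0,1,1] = 'direction'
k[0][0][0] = 'decision'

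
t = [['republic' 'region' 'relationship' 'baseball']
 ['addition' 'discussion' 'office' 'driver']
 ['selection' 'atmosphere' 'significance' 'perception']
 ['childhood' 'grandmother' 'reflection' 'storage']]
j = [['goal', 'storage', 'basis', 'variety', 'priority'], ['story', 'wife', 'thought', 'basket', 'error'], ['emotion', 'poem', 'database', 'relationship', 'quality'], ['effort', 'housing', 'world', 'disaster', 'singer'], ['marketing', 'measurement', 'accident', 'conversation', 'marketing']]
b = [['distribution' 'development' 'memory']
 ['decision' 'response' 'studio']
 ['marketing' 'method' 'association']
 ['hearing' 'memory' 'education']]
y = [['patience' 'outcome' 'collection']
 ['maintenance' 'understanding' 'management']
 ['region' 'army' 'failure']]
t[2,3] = 'perception'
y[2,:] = ['region', 'army', 'failure']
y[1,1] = 'understanding'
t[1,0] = 'addition'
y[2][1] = 'army'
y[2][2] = 'failure'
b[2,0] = 'marketing'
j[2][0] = 'emotion'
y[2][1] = 'army'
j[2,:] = ['emotion', 'poem', 'database', 'relationship', 'quality']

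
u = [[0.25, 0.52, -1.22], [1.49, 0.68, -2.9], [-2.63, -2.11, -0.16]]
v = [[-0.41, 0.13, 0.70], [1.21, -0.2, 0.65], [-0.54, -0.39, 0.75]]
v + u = [[-0.16,0.65,-0.52], [2.70,0.48,-2.25], [-3.17,-2.5,0.59]]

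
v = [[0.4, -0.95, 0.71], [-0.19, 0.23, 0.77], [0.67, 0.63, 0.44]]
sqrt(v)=[[0.69+0.27j, -0.50+0.45j, 0.38-0.40j], [-0.11+0.20j, 0.60+0.34j, (0.4-0.3j)], [(0.35-0.23j), (0.34-0.38j), 0.71+0.34j]]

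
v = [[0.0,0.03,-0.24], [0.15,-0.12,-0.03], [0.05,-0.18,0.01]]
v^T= [[0.0, 0.15, 0.05], [0.03, -0.12, -0.18], [-0.24, -0.03, 0.01]]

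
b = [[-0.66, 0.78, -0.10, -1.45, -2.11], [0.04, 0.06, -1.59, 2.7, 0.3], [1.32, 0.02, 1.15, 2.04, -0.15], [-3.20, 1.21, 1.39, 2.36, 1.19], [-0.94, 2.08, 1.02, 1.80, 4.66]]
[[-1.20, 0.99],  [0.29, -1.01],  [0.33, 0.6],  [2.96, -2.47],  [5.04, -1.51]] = b @ [[-0.22, 0.7], [0.5, 0.49], [0.28, 0.15], [0.19, -0.27], [0.68, -0.33]]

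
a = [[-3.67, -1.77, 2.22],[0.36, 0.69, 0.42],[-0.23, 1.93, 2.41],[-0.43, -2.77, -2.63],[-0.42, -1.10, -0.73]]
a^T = [[-3.67,  0.36,  -0.23,  -0.43,  -0.42], [-1.77,  0.69,  1.93,  -2.77,  -1.10], [2.22,  0.42,  2.41,  -2.63,  -0.73]]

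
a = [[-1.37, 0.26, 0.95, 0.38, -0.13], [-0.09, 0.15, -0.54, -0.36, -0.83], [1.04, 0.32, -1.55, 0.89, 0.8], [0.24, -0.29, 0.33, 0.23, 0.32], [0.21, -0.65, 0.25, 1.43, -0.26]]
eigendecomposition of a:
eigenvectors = [[-0.05+0.00j, 0.67+0.00j, 0.49+0.00j, (-0.63+0j), -0.63-0.00j], [0.63+0.00j, -0.14+0.00j, 0.71+0.00j, 0.17-0.30j, (0.17+0.3j)], [(-0.24+0j), -0.73+0.00j, 0.42+0.00j, (-0.38-0.22j), (-0.38+0.22j)], [(-0.4+0j), 0.02+0.00j, (0.13+0j), 0.16+0.13j, (0.16-0.13j)], [-0.62+0.00j, -0.03+0.00j, -0.25+0.00j, (0.35-0.35j), 0.35+0.35j]]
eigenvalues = [(1.41+0j), (-2.43+0j), (-0+0j), (-0.89+0.3j), (-0.89-0.3j)]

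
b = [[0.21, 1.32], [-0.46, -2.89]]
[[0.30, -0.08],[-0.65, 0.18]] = b @[[0.04, -0.02], [0.22, -0.06]]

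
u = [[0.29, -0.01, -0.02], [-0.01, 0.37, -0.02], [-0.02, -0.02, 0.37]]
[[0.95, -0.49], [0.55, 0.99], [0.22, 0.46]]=u@[[3.4, -1.5], [1.63, 2.71], [0.86, 1.32]]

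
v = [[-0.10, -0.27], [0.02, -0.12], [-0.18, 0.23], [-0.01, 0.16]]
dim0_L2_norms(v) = [0.21, 0.41]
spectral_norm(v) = 0.41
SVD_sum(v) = [[0.04, -0.25],[0.02, -0.12],[-0.04, 0.25],[-0.02, 0.16]] + [[-0.14, -0.02], [0.0, 0.0], [-0.14, -0.02], [0.01, 0.00]]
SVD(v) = [[-0.62, 0.69], [-0.3, -0.01], [0.62, 0.72], [0.39, -0.07]] @ diag([0.4104821982515565, 0.20051026137973552]) @ [[-0.14, 0.99],[-0.99, -0.14]]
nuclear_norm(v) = 0.61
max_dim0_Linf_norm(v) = 0.27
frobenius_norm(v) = 0.46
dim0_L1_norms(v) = [0.31, 0.78]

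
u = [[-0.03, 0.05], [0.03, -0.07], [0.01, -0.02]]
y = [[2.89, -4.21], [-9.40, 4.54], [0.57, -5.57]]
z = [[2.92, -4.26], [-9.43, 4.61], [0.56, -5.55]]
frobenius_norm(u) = 0.10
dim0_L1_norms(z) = [12.91, 14.42]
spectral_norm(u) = 0.10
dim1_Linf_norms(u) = [0.05, 0.07, 0.02]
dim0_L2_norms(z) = [9.89, 8.38]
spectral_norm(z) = 12.02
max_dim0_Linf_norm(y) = 9.4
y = u + z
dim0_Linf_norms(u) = [0.03, 0.07]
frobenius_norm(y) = 12.90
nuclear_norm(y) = 16.80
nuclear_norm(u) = 0.10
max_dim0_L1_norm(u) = 0.14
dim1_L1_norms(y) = [7.1, 13.94, 6.14]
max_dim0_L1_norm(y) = 14.32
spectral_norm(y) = 11.95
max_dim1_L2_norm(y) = 10.44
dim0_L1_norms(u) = [0.07, 0.14]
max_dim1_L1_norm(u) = 0.1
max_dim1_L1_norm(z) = 14.04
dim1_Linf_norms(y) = [4.21, 9.4, 5.57]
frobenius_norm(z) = 12.96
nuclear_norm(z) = 16.86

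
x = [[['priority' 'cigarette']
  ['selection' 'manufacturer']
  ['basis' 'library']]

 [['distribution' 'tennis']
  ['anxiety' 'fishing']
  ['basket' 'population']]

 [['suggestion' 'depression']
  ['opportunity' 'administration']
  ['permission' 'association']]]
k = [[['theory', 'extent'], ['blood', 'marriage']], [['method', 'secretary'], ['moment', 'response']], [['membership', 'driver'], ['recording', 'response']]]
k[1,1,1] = 'response'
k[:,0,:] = [['theory', 'extent'], ['method', 'secretary'], ['membership', 'driver']]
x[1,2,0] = 'basket'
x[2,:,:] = [['suggestion', 'depression'], ['opportunity', 'administration'], ['permission', 'association']]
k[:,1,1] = ['marriage', 'response', 'response']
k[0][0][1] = 'extent'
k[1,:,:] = [['method', 'secretary'], ['moment', 'response']]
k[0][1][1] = 'marriage'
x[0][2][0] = 'basis'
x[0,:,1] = ['cigarette', 'manufacturer', 'library']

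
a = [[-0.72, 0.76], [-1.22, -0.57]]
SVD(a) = [[-0.43, -0.90],[-0.90, 0.43]] @ diag([1.4234967436665376, 0.9396579275304198]) @ [[0.99,0.13], [0.13,-0.99]]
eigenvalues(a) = [(-0.64+0.96j), (-0.64-0.96j)]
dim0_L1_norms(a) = [1.94, 1.33]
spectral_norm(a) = 1.42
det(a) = 1.34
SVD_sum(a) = [[-0.61, -0.08], [-1.27, -0.17]] + [[-0.11,0.84], [0.05,-0.4]]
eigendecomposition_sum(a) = [[-0.36+0.45j, 0.38+0.26j], [(-0.61-0.41j), -0.28+0.51j]] + [[(-0.36-0.45j), (0.38-0.26j)], [(-0.61+0.41j), -0.28-0.51j]]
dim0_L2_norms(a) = [1.42, 0.95]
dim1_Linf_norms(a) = [0.76, 1.22]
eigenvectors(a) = [[-0.05+0.62j, -0.05-0.62j], [(-0.78+0j), (-0.78-0j)]]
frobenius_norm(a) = 1.71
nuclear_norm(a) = 2.36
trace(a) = -1.29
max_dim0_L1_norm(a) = 1.94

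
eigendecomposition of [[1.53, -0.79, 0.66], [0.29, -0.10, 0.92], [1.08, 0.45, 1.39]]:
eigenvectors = [[-0.4, -0.37, -0.45], [-0.39, 0.49, -0.77], [-0.83, 0.79, 0.45]]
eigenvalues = [2.12, 1.17, -0.47]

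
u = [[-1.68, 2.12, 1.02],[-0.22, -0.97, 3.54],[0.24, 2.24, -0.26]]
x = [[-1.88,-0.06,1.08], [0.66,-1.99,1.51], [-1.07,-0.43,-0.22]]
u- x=[[0.20,2.18,-0.06], [-0.88,1.02,2.03], [1.31,2.67,-0.04]]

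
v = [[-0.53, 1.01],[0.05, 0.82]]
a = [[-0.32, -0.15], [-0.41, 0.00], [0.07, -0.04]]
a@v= [[0.16, -0.45], [0.22, -0.41], [-0.04, 0.04]]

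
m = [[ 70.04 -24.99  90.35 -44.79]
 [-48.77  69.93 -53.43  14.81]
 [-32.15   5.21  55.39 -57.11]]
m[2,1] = 5.21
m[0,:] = [70.04, -24.99, 90.35, -44.79]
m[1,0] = -48.77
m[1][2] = -53.43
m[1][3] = 14.81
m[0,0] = 70.04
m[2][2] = 55.39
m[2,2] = 55.39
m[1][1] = 69.93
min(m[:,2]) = -53.43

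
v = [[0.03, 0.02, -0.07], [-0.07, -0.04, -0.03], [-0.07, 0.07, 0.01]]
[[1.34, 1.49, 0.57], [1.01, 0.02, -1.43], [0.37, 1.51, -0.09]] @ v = [[-0.1, 0.01, -0.13], [0.13, -0.08, -0.09], [-0.09, -0.06, -0.07]]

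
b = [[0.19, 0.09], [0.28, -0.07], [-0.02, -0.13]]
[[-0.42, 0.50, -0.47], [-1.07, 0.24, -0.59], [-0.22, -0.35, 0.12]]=b @ [[-3.26, 1.48, -2.23], [2.19, 2.43, -0.56]]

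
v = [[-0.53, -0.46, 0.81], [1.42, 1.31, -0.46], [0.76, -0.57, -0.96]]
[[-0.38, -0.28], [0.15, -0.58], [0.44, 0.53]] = v@[[-0.06, -0.44],[-0.00, -0.23],[-0.51, -0.76]]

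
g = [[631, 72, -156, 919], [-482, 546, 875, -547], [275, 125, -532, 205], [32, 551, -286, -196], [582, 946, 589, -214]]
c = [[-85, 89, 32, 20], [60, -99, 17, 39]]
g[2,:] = [275, 125, -532, 205]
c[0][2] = 32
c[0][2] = 32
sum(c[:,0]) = -25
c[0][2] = 32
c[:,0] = [-85, 60]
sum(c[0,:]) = 56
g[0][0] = 631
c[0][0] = -85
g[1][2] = 875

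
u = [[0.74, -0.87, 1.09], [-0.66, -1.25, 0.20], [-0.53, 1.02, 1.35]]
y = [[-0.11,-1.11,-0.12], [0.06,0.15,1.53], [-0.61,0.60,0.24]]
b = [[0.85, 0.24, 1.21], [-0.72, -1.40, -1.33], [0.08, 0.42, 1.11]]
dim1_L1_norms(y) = [1.34, 1.74, 1.45]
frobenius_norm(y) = 2.10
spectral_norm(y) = 1.63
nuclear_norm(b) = 3.87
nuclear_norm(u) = 4.69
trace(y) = 0.28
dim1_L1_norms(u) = [2.7, 2.11, 2.9]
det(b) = -0.91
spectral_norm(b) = 2.68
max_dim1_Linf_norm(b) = 1.4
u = b + y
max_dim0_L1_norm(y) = 1.89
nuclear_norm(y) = 3.40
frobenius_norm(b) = 2.81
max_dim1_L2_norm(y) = 1.54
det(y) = 1.13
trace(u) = 0.84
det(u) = -3.54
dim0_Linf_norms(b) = [0.85, 1.4, 1.33]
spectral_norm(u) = 1.87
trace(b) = 0.56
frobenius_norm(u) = 2.77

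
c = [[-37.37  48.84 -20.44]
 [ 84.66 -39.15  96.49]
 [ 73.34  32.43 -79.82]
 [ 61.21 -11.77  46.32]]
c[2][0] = 73.34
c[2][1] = 32.43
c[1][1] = -39.15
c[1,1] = -39.15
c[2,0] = 73.34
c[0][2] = -20.44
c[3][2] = 46.32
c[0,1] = 48.84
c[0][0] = -37.37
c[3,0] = 61.21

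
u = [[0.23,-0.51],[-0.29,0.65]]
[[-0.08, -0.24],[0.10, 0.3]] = u @ [[0.38, 0.32],[0.32, 0.61]]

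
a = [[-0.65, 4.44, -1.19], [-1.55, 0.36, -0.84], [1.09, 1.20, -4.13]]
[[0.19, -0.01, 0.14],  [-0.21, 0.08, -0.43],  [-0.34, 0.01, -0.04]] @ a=[[0.04, 1.01, -0.8],  [-0.46, -1.42, 1.96],  [0.16, -1.55, 0.56]]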